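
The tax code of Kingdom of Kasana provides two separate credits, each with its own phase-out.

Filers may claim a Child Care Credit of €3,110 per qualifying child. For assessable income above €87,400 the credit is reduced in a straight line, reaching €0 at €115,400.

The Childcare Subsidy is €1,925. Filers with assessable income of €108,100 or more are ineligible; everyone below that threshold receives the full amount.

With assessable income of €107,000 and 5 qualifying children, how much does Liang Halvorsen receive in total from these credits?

€6,590

Child Care Credit: base = 5 × €3,110 = €15,550. €107,000 is €19,600 into a €28,000 phase-out range, leaving 8,400/28,000 of the credit: €15,550 × 8,400/28,000 = €4,665.
Childcare Subsidy: €107,000 is below the €108,100 cutoff, so the full €1,925 applies.
Total: €4,665 + €1,925 = €6,590.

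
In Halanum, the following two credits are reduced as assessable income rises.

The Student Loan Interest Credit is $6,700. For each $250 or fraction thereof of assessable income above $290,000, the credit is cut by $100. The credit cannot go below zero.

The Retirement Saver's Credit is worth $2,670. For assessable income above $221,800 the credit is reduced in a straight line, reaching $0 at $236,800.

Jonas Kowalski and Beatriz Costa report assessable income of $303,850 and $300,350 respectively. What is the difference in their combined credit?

$1,400

Jonas ($303,850): Student Loan Interest Credit: income exceeds $290,000 by $13,850, which is 56 full-or-partial $250 increments; reduction = 56 × $100 = $5,600, leaving $1,100. Retirement Saver's Credit: $303,850 is at or above $236,800, so the credit is $0. total $1,100 + $0 = $1,100
Beatriz ($300,350): Student Loan Interest Credit: income exceeds $290,000 by $10,350, which is 42 full-or-partial $250 increments; reduction = 42 × $100 = $4,200, leaving $2,500. Retirement Saver's Credit: $300,350 is at or above $236,800, so the credit is $0. total $2,500 + $0 = $2,500
Difference: |$1,100 − $2,500| = $1,400.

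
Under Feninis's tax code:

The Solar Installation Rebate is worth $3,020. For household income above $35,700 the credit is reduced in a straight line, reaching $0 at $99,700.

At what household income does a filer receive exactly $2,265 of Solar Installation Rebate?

$51,700

$2,265 is 2,265/3,020 of the full $3,020, so 755/3,020 of the $64,000 range has been used: income = $35,700 + $64,000 × 755/3,020 = $51,700.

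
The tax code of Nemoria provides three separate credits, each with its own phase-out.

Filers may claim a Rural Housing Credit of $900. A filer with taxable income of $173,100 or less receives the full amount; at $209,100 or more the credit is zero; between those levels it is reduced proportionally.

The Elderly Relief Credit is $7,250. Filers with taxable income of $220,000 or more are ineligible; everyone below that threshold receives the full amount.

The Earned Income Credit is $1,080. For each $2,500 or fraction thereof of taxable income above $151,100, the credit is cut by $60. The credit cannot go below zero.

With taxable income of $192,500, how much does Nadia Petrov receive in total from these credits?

Rural Housing Credit: $192,500 is $19,400 into a $36,000 phase-out range, leaving 16,600/36,000 of the credit: $900 × 16,600/36,000 = $415.
Elderly Relief Credit: $192,500 is below the $220,000 cutoff, so the full $7,250 applies.
Earned Income Credit: income exceeds $151,100 by $41,400, which is 17 full-or-partial $2,500 increments; reduction = 17 × $60 = $1,020, leaving $60.
Total: $415 + $7,250 + $60 = $7,725.

$7,725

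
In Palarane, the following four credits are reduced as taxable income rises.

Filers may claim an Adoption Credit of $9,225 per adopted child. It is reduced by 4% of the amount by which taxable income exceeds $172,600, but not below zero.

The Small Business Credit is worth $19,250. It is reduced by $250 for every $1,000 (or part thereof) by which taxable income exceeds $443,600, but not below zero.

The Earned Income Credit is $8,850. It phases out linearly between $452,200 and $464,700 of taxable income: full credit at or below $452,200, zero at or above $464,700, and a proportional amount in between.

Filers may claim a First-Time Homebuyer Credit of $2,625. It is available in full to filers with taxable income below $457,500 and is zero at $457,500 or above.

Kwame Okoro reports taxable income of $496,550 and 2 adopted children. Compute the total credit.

$11,492

Adoption Credit: base = 2 × $9,225 = $18,450. 4% of the $323,950 excess over $172,600 is $12,958; credit = $18,450 − $12,958 = $5,492.
Small Business Credit: income exceeds $443,600 by $52,950, which is 53 full-or-partial $1,000 increments; reduction = 53 × $250 = $13,250, leaving $6,000.
Earned Income Credit: $496,550 is at or above $464,700, so the credit is $0.
First-Time Homebuyer Credit: $496,550 meets or exceeds the $457,500 cutoff, so the credit is $0.
Total: $5,492 + $6,000 + $0 + $0 = $11,492.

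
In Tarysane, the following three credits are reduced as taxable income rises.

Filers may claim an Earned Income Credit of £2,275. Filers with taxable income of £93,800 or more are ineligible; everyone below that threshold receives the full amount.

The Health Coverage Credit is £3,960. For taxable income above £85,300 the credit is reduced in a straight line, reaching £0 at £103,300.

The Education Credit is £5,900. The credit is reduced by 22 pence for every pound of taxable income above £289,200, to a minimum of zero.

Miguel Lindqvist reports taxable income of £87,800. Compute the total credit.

Earned Income Credit: £87,800 is below the £93,800 cutoff, so the full £2,275 applies.
Health Coverage Credit: £87,800 is £2,500 into a £18,000 phase-out range, leaving 15,500/18,000 of the credit: £3,960 × 15,500/18,000 = £3,410.
Education Credit: £87,800 is at or below the £289,200 threshold, so the full £5,900 applies.
Total: £2,275 + £3,410 + £5,900 = £11,585.

£11,585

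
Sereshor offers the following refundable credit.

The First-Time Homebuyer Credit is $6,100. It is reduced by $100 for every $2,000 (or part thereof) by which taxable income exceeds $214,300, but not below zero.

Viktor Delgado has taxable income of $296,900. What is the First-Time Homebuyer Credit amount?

First-Time Homebuyer Credit: income exceeds $214,300 by $82,600, which is 42 full-or-partial $2,000 increments; reduction = 42 × $100 = $4,200, leaving $1,900.

$1,900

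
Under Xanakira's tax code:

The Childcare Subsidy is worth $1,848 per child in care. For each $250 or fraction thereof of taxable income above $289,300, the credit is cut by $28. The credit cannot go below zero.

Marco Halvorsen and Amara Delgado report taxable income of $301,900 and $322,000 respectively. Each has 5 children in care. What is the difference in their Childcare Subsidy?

Marco ($301,900): Childcare Subsidy: base = 5 × $1,848 = $9,240. income exceeds $289,300 by $12,600, which is 51 full-or-partial $250 increments; reduction = 51 × $28 = $1,428, leaving $7,812.
Amara ($322,000): Childcare Subsidy: base = 5 × $1,848 = $9,240. income exceeds $289,300 by $32,700, which is 131 full-or-partial $250 increments; reduction = 131 × $28 = $3,668, leaving $5,572.
Difference: |$7,812 − $5,572| = $2,240.

$2,240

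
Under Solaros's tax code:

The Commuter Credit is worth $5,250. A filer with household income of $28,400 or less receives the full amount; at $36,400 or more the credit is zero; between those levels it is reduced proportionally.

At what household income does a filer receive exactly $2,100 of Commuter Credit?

$2,100 is 2,100/5,250 of the full $5,250, so 3,150/5,250 of the $8,000 range has been used: income = $28,400 + $8,000 × 3,150/5,250 = $33,200.

$33,200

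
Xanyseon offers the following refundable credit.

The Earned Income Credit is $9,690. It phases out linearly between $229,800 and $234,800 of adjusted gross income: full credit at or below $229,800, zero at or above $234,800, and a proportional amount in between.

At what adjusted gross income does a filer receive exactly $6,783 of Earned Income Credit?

$231,300

$6,783 is 6,783/9,690 of the full $9,690, so 2,907/9,690 of the $5,000 range has been used: income = $229,800 + $5,000 × 2,907/9,690 = $231,300.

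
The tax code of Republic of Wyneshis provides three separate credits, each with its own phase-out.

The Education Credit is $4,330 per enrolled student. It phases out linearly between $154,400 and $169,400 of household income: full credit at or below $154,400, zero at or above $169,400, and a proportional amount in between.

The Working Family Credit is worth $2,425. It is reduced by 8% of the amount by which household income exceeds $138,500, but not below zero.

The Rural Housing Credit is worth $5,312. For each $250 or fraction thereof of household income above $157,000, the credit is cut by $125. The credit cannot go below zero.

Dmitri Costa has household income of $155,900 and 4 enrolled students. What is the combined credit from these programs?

Education Credit: base = 4 × $4,330 = $17,320. $155,900 is $1,500 into a $15,000 phase-out range, leaving 13,500/15,000 of the credit: $17,320 × 13,500/15,000 = $15,588.
Working Family Credit: 8% of the $17,400 excess over $138,500 is $1,392; credit = $2,425 − $1,392 = $1,033.
Rural Housing Credit: $155,900 is at or below the $157,000 threshold, so the full $5,312 applies.
Total: $15,588 + $1,033 + $5,312 = $21,933.

$21,933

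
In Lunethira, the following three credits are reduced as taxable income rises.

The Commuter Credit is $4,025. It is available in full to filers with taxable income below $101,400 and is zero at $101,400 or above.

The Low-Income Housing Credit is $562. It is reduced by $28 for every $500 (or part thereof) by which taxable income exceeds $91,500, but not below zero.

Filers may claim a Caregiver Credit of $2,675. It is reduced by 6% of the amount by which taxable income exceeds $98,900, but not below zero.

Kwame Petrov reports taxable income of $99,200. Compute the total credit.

$6,796

Commuter Credit: $99,200 is below the $101,400 cutoff, so the full $4,025 applies.
Low-Income Housing Credit: income exceeds $91,500 by $7,700, which is 16 full-or-partial $500 increments; reduction = 16 × $28 = $448, leaving $114.
Caregiver Credit: 6% of the $300 excess over $98,900 is $18; credit = $2,675 − $18 = $2,657.
Total: $4,025 + $114 + $2,657 = $6,796.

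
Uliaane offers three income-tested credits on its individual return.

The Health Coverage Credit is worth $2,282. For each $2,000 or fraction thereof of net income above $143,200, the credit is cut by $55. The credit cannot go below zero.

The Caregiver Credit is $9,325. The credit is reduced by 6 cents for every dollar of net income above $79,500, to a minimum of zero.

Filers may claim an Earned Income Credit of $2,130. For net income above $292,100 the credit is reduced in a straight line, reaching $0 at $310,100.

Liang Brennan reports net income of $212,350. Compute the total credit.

$3,841

Health Coverage Credit: income exceeds $143,200 by $69,150, which is 35 full-or-partial $2,000 increments; reduction = 35 × $55 = $1,925, leaving $357.
Caregiver Credit: 6% of the $132,850 excess over $79,500 is $7,971; credit = $9,325 − $7,971 = $1,354.
Earned Income Credit: $212,350 is at or below the $292,100 threshold, so the full $2,130 applies.
Total: $357 + $1,354 + $2,130 = $3,841.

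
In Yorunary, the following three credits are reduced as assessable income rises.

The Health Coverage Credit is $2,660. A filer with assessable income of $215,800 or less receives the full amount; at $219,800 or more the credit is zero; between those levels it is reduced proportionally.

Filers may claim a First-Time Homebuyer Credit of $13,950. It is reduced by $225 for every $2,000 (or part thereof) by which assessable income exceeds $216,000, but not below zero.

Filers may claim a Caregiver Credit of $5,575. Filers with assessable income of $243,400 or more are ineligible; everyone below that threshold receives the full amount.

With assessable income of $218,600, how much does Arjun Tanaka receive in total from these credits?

Health Coverage Credit: $218,600 is $2,800 into a $4,000 phase-out range, leaving 1,200/4,000 of the credit: $2,660 × 1,200/4,000 = $798.
First-Time Homebuyer Credit: income exceeds $216,000 by $2,600, which is 2 full-or-partial $2,000 increments; reduction = 2 × $225 = $450, leaving $13,500.
Caregiver Credit: $218,600 is below the $243,400 cutoff, so the full $5,575 applies.
Total: $798 + $13,500 + $5,575 = $19,873.

$19,873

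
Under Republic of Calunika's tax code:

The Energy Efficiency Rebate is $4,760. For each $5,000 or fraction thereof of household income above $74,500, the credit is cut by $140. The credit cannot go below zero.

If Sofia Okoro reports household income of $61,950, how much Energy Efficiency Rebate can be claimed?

Energy Efficiency Rebate: $61,950 is at or below the $74,500 threshold, so the full $4,760 applies.

$4,760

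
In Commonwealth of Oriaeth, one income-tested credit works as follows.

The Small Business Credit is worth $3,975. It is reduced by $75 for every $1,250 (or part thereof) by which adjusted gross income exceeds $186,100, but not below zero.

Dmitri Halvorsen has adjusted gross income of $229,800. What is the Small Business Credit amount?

$1,350

Small Business Credit: income exceeds $186,100 by $43,700, which is 35 full-or-partial $1,250 increments; reduction = 35 × $75 = $2,625, leaving $1,350.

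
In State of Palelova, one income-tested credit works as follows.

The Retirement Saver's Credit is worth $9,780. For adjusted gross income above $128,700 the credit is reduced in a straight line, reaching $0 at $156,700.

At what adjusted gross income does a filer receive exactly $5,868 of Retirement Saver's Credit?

$139,900

$5,868 is 5,868/9,780 of the full $9,780, so 3,912/9,780 of the $28,000 range has been used: income = $128,700 + $28,000 × 3,912/9,780 = $139,900.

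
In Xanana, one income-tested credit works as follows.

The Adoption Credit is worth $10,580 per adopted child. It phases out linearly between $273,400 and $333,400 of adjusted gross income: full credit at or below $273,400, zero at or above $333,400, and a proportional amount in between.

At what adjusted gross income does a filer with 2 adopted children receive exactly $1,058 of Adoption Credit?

Full credit = 2 × $10,580 = $21,160.
$1,058 is 1,058/21,160 of the full $21,160, so 20,102/21,160 of the $60,000 range has been used: income = $273,400 + $60,000 × 20,102/21,160 = $330,400.

$330,400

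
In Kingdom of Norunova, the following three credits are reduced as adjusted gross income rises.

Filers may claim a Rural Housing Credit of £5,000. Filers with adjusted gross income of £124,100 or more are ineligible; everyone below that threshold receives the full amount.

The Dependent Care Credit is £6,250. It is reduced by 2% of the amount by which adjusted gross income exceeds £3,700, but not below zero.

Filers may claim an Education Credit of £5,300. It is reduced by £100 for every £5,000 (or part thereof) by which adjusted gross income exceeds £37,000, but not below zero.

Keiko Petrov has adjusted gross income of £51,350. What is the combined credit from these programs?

Rural Housing Credit: £51,350 is below the £124,100 cutoff, so the full £5,000 applies.
Dependent Care Credit: 2% of the £47,650 excess over £3,700 is £953; credit = £6,250 − £953 = £5,297.
Education Credit: income exceeds £37,000 by £14,350, which is 3 full-or-partial £5,000 increments; reduction = 3 × £100 = £300, leaving £5,000.
Total: £5,000 + £5,297 + £5,000 = £15,297.

£15,297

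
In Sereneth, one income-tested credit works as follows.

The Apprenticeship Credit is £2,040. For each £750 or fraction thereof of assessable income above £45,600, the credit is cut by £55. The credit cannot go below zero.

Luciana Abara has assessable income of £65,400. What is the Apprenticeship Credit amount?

Apprenticeship Credit: income exceeds £45,600 by £19,800, which is 27 full-or-partial £750 increments; reduction = 27 × £55 = £1,485, leaving £555.

£555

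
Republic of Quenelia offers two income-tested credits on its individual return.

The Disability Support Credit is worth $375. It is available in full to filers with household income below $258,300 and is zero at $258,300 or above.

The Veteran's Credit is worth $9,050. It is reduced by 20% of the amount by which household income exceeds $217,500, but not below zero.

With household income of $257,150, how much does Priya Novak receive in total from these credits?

Disability Support Credit: $257,150 is below the $258,300 cutoff, so the full $375 applies.
Veteran's Credit: 20% of the $39,650 excess over $217,500 is $7,930; credit = $9,050 − $7,930 = $1,120.
Total: $375 + $1,120 = $1,495.

$1,495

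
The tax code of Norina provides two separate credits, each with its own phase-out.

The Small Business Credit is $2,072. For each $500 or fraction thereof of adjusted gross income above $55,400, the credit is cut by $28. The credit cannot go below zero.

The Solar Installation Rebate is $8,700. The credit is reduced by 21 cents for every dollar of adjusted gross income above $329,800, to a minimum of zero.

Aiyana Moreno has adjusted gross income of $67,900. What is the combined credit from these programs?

$10,072

Small Business Credit: income exceeds $55,400 by $12,500, which is 25 full-or-partial $500 increments; reduction = 25 × $28 = $700, leaving $1,372.
Solar Installation Rebate: $67,900 is at or below the $329,800 threshold, so the full $8,700 applies.
Total: $1,372 + $8,700 = $10,072.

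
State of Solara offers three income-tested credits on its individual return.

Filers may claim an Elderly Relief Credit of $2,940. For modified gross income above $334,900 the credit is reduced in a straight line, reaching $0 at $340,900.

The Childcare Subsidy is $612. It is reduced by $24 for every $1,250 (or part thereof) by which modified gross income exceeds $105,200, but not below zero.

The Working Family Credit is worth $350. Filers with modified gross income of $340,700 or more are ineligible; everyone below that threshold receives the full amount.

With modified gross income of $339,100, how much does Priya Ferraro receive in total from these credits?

Elderly Relief Credit: $339,100 is $4,200 into a $6,000 phase-out range, leaving 1,800/6,000 of the credit: $2,940 × 1,800/6,000 = $882.
Childcare Subsidy: income exceeds $105,200 by $233,900 → 188 increments × $24 = $4,512 ≥ base, so the credit is $0.
Working Family Credit: $339,100 is below the $340,700 cutoff, so the full $350 applies.
Total: $882 + $0 + $350 = $1,232.

$1,232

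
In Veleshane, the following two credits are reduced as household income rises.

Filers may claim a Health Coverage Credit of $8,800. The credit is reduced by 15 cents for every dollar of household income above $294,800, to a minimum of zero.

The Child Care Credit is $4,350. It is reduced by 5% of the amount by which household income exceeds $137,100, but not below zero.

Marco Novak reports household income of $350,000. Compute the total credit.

$520

Health Coverage Credit: 15% of the $55,200 excess over $294,800 is $8,280; credit = $8,800 − $8,280 = $520.
Child Care Credit: 5% of the $212,900 excess over $137,100 is $10,645 ≥ base, so the credit is $0.
Total: $520 + $0 = $520.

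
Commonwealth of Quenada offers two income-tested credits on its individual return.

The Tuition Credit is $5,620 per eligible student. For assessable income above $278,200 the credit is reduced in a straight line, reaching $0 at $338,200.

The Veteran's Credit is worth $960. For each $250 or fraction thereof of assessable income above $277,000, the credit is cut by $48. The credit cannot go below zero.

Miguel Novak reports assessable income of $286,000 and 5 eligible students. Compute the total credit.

$24,447

Tuition Credit: base = 5 × $5,620 = $28,100. $286,000 is $7,800 into a $60,000 phase-out range, leaving 52,200/60,000 of the credit: $28,100 × 52,200/60,000 = $24,447.
Veteran's Credit: income exceeds $277,000 by $9,000 → 36 increments × $48 = $1,728 ≥ base, so the credit is $0.
Total: $24,447 + $0 = $24,447.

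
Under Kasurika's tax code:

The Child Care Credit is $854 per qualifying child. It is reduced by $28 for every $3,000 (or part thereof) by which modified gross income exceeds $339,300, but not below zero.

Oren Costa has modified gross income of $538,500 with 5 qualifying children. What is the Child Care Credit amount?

$2,394

Child Care Credit: base = 5 × $854 = $4,270. income exceeds $339,300 by $199,200, which is 67 full-or-partial $3,000 increments; reduction = 67 × $28 = $1,876, leaving $2,394.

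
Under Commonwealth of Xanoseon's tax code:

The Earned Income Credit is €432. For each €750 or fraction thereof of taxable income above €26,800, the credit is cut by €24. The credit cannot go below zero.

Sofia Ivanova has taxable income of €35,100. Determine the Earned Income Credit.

€144

Earned Income Credit: income exceeds €26,800 by €8,300, which is 12 full-or-partial €750 increments; reduction = 12 × €24 = €288, leaving €144.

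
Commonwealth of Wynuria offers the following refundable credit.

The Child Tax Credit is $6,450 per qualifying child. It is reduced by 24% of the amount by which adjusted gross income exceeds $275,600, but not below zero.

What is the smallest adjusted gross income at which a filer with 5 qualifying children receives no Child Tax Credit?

$409,975

Full credit = 5 × $6,450 = $32,250.
The credit falls by 24% of each dollar above $275,600, so it reaches zero when the excess is $32,250 / 24% = $134,375: income = $275,600 + $134,375 = $409,975.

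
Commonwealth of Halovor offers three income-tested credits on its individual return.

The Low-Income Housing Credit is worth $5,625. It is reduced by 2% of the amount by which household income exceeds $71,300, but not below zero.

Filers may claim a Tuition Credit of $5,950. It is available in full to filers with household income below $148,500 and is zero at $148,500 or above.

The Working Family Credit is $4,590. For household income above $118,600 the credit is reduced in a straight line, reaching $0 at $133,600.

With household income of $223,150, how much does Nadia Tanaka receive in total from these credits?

$2,588

Low-Income Housing Credit: 2% of the $151,850 excess over $71,300 is $3,037; credit = $5,625 − $3,037 = $2,588.
Tuition Credit: $223,150 meets or exceeds the $148,500 cutoff, so the credit is $0.
Working Family Credit: $223,150 is at or above $133,600, so the credit is $0.
Total: $2,588 + $0 + $0 = $2,588.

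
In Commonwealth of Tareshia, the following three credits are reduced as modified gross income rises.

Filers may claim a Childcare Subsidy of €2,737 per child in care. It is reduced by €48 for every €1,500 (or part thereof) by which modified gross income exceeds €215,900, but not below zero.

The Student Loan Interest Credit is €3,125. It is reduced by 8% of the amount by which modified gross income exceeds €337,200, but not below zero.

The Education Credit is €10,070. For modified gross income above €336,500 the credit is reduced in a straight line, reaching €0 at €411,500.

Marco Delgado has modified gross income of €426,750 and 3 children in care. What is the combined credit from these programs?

€1,443

Childcare Subsidy: base = 3 × €2,737 = €8,211. income exceeds €215,900 by €210,850, which is 141 full-or-partial €1,500 increments; reduction = 141 × €48 = €6,768, leaving €1,443.
Student Loan Interest Credit: 8% of the €89,550 excess over €337,200 is €7,164 ≥ base, so the credit is €0.
Education Credit: €426,750 is at or above €411,500, so the credit is €0.
Total: €1,443 + €0 + €0 = €1,443.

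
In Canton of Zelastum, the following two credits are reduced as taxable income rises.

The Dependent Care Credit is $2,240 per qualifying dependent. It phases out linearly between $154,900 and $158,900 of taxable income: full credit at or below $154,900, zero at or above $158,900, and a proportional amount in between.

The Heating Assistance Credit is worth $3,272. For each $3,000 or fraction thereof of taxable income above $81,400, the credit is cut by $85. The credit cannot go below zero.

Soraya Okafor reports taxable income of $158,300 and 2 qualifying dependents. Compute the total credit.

$1,734

Dependent Care Credit: base = 2 × $2,240 = $4,480. $158,300 is $3,400 into a $4,000 phase-out range, leaving 600/4,000 of the credit: $4,480 × 600/4,000 = $672.
Heating Assistance Credit: income exceeds $81,400 by $76,900, which is 26 full-or-partial $3,000 increments; reduction = 26 × $85 = $2,210, leaving $1,062.
Total: $672 + $1,062 = $1,734.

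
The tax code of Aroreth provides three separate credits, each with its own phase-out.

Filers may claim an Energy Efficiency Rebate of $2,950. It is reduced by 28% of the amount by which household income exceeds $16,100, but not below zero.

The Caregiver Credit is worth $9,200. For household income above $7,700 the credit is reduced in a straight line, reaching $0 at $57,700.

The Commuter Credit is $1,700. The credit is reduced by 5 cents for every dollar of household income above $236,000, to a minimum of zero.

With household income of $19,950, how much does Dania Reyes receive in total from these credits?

Energy Efficiency Rebate: 28% of the $3,850 excess over $16,100 is $1,078; credit = $2,950 − $1,078 = $1,872.
Caregiver Credit: $19,950 is $12,250 into a $50,000 phase-out range, leaving 37,750/50,000 of the credit: $9,200 × 37,750/50,000 = $6,946.
Commuter Credit: $19,950 is at or below the $236,000 threshold, so the full $1,700 applies.
Total: $1,872 + $6,946 + $1,700 = $10,518.

$10,518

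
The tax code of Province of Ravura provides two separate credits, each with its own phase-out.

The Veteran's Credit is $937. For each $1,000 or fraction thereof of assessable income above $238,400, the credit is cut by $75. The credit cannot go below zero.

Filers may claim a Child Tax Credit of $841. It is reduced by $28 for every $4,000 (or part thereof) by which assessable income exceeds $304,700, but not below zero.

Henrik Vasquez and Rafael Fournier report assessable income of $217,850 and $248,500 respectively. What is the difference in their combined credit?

Henrik ($217,850): Veteran's Credit: $217,850 is at or below the $238,400 threshold, so the full $937 applies. Child Tax Credit: $217,850 is at or below the $304,700 threshold, so the full $841 applies. total $937 + $841 = $1,778
Rafael ($248,500): Veteran's Credit: income exceeds $238,400 by $10,100, which is 11 full-or-partial $1,000 increments; reduction = 11 × $75 = $825, leaving $112. Child Tax Credit: $248,500 is at or below the $304,700 threshold, so the full $841 applies. total $112 + $841 = $953
Difference: |$1,778 − $953| = $825.

$825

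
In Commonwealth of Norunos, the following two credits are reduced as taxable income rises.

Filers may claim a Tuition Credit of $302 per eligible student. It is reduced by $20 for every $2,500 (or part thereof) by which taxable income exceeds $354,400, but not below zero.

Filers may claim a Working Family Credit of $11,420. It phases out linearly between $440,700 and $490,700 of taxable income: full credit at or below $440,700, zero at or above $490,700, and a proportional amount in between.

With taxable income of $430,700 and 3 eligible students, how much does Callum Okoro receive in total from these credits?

Tuition Credit: base = 3 × $302 = $906. income exceeds $354,400 by $76,300, which is 31 full-or-partial $2,500 increments; reduction = 31 × $20 = $620, leaving $286.
Working Family Credit: $430,700 is at or below the $440,700 threshold, so the full $11,420 applies.
Total: $286 + $11,420 = $11,706.

$11,706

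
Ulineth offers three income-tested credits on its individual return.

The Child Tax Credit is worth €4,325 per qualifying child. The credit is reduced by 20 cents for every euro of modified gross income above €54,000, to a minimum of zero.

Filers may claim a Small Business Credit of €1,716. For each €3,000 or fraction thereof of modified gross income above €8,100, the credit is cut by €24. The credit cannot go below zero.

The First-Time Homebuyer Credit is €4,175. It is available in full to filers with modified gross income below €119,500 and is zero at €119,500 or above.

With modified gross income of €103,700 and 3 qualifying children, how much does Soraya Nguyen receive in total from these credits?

€8,158

Child Tax Credit: base = 3 × €4,325 = €12,975. 20% of the €49,700 excess over €54,000 is €9,940; credit = €12,975 − €9,940 = €3,035.
Small Business Credit: income exceeds €8,100 by €95,600, which is 32 full-or-partial €3,000 increments; reduction = 32 × €24 = €768, leaving €948.
First-Time Homebuyer Credit: €103,700 is below the €119,500 cutoff, so the full €4,175 applies.
Total: €3,035 + €948 + €4,175 = €8,158.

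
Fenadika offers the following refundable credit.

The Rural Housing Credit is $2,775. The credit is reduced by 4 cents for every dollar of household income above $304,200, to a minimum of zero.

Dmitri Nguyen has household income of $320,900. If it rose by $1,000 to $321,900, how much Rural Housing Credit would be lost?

$40

At $320,900 — 4% of the $16,700 excess over $304,200 is $668; credit = $2,775 − $668 = $2,107.
At $321,900 — 4% of the $17,700 excess over $304,200 is $708; credit = $2,775 − $708 = $2,067.
Lost: $2,107 − $2,067 = $40.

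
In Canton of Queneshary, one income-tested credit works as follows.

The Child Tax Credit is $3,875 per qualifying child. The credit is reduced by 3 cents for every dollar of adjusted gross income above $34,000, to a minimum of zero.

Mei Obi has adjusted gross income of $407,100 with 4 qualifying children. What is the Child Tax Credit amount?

Child Tax Credit: base = 4 × $3,875 = $15,500. 3% of the $373,100 excess over $34,000 is $11,193; credit = $15,500 − $11,193 = $4,307.

$4,307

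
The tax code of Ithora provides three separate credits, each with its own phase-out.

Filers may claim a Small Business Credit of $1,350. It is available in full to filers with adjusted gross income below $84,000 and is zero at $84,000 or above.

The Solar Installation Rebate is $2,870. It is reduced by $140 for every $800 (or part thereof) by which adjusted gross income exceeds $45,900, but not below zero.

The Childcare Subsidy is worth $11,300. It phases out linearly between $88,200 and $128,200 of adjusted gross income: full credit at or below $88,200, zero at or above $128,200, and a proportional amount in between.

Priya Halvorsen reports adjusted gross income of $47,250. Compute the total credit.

$15,240

Small Business Credit: $47,250 is below the $84,000 cutoff, so the full $1,350 applies.
Solar Installation Rebate: income exceeds $45,900 by $1,350, which is 2 full-or-partial $800 increments; reduction = 2 × $140 = $280, leaving $2,590.
Childcare Subsidy: $47,250 is at or below the $88,200 threshold, so the full $11,300 applies.
Total: $1,350 + $2,590 + $11,300 = $15,240.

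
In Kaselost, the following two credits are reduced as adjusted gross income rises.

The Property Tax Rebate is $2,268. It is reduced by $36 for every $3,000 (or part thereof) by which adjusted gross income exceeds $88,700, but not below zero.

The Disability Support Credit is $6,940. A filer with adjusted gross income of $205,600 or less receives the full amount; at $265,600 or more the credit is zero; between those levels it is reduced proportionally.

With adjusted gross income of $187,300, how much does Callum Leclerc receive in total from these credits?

$8,020

Property Tax Rebate: income exceeds $88,700 by $98,600, which is 33 full-or-partial $3,000 increments; reduction = 33 × $36 = $1,188, leaving $1,080.
Disability Support Credit: $187,300 is at or below the $205,600 threshold, so the full $6,940 applies.
Total: $1,080 + $6,940 = $8,020.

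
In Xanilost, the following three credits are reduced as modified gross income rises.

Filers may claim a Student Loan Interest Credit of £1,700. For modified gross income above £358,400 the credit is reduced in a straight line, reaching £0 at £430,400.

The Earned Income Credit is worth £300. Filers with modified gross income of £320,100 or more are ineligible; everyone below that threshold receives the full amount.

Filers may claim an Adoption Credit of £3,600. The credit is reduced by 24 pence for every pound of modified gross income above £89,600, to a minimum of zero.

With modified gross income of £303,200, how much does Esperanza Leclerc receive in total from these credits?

Student Loan Interest Credit: £303,200 is at or below the £358,400 threshold, so the full £1,700 applies.
Earned Income Credit: £303,200 is below the £320,100 cutoff, so the full £300 applies.
Adoption Credit: 24% of the £213,600 excess over £89,600 is £51,264 ≥ base, so the credit is £0.
Total: £1,700 + £300 + £0 = £2,000.

£2,000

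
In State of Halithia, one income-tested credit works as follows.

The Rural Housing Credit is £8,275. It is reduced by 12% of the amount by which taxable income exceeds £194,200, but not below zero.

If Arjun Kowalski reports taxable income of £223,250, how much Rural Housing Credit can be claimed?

£4,789

Rural Housing Credit: 12% of the £29,050 excess over £194,200 is £3,486; credit = £8,275 − £3,486 = £4,789.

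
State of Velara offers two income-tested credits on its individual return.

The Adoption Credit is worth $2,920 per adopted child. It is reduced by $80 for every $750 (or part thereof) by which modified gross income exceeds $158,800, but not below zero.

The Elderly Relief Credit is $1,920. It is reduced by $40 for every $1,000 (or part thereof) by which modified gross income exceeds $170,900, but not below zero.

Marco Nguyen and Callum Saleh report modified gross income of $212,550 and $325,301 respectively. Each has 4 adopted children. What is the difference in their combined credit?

$6,160

Marco ($212,550): Adoption Credit: base = 4 × $2,920 = $11,680. income exceeds $158,800 by $53,750, which is 72 full-or-partial $750 increments; reduction = 72 × $80 = $5,760, leaving $5,920. Elderly Relief Credit: income exceeds $170,900 by $41,650, which is 42 full-or-partial $1,000 increments; reduction = 42 × $40 = $1,680, leaving $240. total $5,920 + $240 = $6,160
Callum ($325,301): Adoption Credit: base = 4 × $2,920 = $11,680. income exceeds $158,800 by $166,501 → 223 increments × $80 = $17,840 ≥ base, so the credit is $0. Elderly Relief Credit: income exceeds $170,900 by $154,401 → 155 increments × $40 = $6,200 ≥ base, so the credit is $0. total $0 + $0 = $0
Difference: |$6,160 − $0| = $6,160.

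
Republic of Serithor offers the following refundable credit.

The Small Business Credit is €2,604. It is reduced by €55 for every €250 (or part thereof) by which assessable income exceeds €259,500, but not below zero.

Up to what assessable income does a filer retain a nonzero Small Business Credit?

After 47 increments the reduction is 47 × €55 = €2,585, leaving €19; one more increment wipes it out. Increment 47 ends at excess 47 × €250 = €11,750, so the highest qualifying income is €259,500 + €11,750 = €271,250.

€271,250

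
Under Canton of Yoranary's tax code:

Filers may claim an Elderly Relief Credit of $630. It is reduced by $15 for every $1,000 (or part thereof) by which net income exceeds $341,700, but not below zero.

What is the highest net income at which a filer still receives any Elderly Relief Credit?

After 41 increments the reduction is 41 × $15 = $615, leaving $15; one more increment wipes it out. Increment 41 ends at excess 41 × $1,000 = $41,000, so the highest qualifying income is $341,700 + $41,000 = $382,700.

$382,700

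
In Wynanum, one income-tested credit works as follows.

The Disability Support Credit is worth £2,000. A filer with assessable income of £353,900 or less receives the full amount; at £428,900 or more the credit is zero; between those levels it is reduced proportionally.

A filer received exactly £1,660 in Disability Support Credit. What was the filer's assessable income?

£366,650

£1,660 is 1,660/2,000 of the full £2,000, so 340/2,000 of the £75,000 range has been used: income = £353,900 + £75,000 × 340/2,000 = £366,650.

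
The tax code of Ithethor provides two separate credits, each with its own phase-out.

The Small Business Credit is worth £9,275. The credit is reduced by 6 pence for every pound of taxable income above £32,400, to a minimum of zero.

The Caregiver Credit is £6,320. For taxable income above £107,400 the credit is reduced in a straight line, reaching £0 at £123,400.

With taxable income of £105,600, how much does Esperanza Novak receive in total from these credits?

£11,203

Small Business Credit: 6% of the £73,200 excess over £32,400 is £4,392; credit = £9,275 − £4,392 = £4,883.
Caregiver Credit: £105,600 is at or below the £107,400 threshold, so the full £6,320 applies.
Total: £4,883 + £6,320 = £11,203.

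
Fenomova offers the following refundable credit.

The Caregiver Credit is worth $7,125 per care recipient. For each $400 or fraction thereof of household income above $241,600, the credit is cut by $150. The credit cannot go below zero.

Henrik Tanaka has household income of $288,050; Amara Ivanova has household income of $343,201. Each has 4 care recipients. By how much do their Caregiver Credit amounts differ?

$10,950

Henrik ($288,050): Caregiver Credit: base = 4 × $7,125 = $28,500. income exceeds $241,600 by $46,450, which is 117 full-or-partial $400 increments; reduction = 117 × $150 = $17,550, leaving $10,950.
Amara ($343,201): Caregiver Credit: base = 4 × $7,125 = $28,500. income exceeds $241,600 by $101,601 → 255 increments × $150 = $38,250 ≥ base, so the credit is $0.
Difference: |$10,950 − $0| = $10,950.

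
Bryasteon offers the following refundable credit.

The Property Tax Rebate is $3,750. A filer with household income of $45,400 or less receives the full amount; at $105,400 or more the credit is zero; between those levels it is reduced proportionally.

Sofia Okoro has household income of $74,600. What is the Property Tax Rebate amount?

Property Tax Rebate: $74,600 is $29,200 into a $60,000 phase-out range, leaving 30,800/60,000 of the credit: $3,750 × 30,800/60,000 = $1,925.

$1,925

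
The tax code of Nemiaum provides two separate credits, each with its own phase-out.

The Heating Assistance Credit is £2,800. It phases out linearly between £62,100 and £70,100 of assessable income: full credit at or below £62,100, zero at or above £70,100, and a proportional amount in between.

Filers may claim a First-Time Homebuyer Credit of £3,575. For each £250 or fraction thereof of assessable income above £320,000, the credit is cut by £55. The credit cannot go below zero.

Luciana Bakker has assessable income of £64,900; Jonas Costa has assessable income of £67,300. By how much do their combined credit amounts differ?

£840

Luciana (£64,900): Heating Assistance Credit: £64,900 is £2,800 into a £8,000 phase-out range, leaving 5,200/8,000 of the credit: £2,800 × 5,200/8,000 = £1,820. First-Time Homebuyer Credit: £64,900 is at or below the £320,000 threshold, so the full £3,575 applies. total £1,820 + £3,575 = £5,395
Jonas (£67,300): Heating Assistance Credit: £67,300 is £5,200 into a £8,000 phase-out range, leaving 2,800/8,000 of the credit: £2,800 × 2,800/8,000 = £980. First-Time Homebuyer Credit: £67,300 is at or below the £320,000 threshold, so the full £3,575 applies. total £980 + £3,575 = £4,555
Difference: |£5,395 − £4,555| = £840.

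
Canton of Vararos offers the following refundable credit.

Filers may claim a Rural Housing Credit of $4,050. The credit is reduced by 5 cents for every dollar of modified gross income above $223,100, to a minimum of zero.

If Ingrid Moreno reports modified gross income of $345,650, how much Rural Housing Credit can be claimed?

Rural Housing Credit: 5% of the $122,550 excess over $223,100 is $6,127.50 ≥ base, so the credit is $0.

$0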